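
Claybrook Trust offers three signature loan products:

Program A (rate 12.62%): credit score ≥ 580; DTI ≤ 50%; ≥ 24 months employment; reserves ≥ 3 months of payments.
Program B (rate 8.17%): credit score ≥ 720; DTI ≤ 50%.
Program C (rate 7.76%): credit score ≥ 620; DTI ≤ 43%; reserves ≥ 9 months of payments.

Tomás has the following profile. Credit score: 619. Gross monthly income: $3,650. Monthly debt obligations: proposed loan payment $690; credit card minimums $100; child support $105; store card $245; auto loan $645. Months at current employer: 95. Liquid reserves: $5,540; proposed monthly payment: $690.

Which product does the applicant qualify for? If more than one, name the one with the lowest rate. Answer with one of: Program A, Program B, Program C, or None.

Program A

Total debts = (690 + 100 + 105 + 245 + 645) = 1,785; DTI = 1,785/3,650 = 48.9%.
Reserves = 5,540/690 = 8.0 months.
Program A: score 619 ≥ 580; DTI 48.9% ≤ 50%; employment 95 ≥ 24 mo; reserves 8.0 ≥ 3 mo → qualifies.
Program B: score 619 < 720; DTI 48.9% ≤ 50% → does not qualify.
Program C: score 619 < 620; DTI 48.9% > 43%; reserves 8.0 < 9 mo → does not qualify.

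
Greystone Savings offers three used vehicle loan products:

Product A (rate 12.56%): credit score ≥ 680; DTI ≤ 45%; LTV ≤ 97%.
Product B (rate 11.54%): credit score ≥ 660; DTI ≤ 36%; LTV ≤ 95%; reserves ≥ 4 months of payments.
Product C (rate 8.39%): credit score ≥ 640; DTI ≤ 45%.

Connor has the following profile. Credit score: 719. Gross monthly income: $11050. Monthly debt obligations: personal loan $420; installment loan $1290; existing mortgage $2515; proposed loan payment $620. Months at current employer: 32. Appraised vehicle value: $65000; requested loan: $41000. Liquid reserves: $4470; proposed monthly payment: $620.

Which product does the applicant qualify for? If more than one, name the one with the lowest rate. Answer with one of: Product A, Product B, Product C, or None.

Product C

Total debts = (420 + 1,290 + 2,515 + 620) = 4,845; DTI = 4,845/11,050 = 43.8%.
LTV = 41,000/65,000 = 63.1%.
Reserves = 4,470/620 = 7.2 months.
Product A: score 719 ≥ 680; DTI 43.8% ≤ 45%; LTV 63.1% ≤ 97% → qualifies.
Product B: score 719 ≥ 660; DTI 43.8% > 36%; LTV 63.1% ≤ 95%; reserves 7.2 ≥ 4 mo → does not qualify.
Product C: score 719 ≥ 640; DTI 43.8% ≤ 45% → qualifies.
Qualifying: Product A, Product C. Lowest rate is 8.39% → Product C.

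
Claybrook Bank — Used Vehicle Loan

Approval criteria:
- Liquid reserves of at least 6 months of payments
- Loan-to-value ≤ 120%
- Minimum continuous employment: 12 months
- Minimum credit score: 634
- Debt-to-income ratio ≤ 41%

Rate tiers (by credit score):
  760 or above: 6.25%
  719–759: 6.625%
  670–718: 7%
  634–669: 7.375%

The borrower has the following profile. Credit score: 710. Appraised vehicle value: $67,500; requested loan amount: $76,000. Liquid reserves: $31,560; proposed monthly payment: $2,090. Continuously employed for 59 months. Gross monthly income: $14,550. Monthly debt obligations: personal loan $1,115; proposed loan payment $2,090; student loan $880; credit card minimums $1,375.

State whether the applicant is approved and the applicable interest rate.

Credit score 710 ≥ 634 (meets minimum)
LTV: 76,000 ÷ 67,500 = 112.6%, within 120% cap
Total monthly debts = (1,115 + 2,090 + 880 + 1,375) = 5,460. DTI: 5,460 ÷ 14,550 = 37.5%, within the 41% cap
Employment 59 ≥ 12 months
Reserves = 31,560/2,090 = 15.1 months ≥ 6
All requirements met. Score 710 falls in the 670–718 tier → 7%.

Approved at 7%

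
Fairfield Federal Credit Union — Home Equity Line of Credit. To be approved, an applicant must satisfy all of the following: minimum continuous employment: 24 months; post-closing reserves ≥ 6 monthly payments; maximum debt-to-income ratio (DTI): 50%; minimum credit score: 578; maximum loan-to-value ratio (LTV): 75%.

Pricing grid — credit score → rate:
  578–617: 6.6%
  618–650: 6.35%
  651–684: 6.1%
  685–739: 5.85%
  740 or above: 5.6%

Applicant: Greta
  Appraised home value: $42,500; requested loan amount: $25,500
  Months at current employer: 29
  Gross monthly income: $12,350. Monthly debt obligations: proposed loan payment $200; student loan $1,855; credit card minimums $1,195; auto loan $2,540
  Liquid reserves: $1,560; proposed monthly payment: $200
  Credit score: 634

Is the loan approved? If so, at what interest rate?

Approved at 6.35%

Credit score 634 ≥ 578 (meets minimum)
Total monthly debts = (200 + 1,855 + 1,195 + 2,540) = 5,790. Debt-to-income = 5,790/12,350 = 46.9% — meets 50% limit
Liquid reserves cover 1,560/200 = 7.8 months — ≥ 6 required
Employment 29 ≥ 24 months
LTV = 25,500/42,500 = 60% ≤ 75%
All requirements met. Score 634 falls in the 618–650 tier → 6.35%.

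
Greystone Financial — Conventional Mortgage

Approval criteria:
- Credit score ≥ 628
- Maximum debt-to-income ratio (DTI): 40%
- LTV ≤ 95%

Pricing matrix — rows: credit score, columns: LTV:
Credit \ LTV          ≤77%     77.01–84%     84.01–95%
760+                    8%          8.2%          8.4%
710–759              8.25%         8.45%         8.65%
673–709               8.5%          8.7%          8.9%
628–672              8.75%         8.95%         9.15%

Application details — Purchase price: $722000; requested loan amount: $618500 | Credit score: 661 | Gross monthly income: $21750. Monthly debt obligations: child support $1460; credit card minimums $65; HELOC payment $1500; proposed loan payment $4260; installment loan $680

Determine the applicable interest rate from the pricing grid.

9.15%

Credit score 661 ≥ 628; Total monthly debts = (1,460 + 65 + 1,500 + 4,260 + 680) = 7,965. DTI: 7,965 ÷ 21,750 = 36.6%, within the 40% cap
LTV: 618,500 ÷ 722,000 = 85.7%, within 95% cap
Credit 661 → row 628–672; LTV 85.7% → column 84.01–95%. Grid cell → 9.15%.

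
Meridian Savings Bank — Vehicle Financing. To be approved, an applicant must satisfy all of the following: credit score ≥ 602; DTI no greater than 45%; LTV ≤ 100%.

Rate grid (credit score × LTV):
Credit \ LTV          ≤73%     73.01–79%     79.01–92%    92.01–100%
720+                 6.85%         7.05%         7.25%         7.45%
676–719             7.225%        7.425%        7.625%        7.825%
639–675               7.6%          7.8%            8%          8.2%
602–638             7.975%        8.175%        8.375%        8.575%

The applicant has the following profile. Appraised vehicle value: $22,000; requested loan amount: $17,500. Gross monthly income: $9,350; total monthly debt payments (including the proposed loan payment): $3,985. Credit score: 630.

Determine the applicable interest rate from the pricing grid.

8.375%

Credit score 630 ≥ 602; Debt-to-income = 3,985/9,350 = 42.6% — meets 45% limit
Loan-to-value = 17,500/22,000 = 79.5% — pass (100% max)
Credit 630 → row 602–638; LTV 79.5% → column 79.01–92%. Grid cell → 8.375%.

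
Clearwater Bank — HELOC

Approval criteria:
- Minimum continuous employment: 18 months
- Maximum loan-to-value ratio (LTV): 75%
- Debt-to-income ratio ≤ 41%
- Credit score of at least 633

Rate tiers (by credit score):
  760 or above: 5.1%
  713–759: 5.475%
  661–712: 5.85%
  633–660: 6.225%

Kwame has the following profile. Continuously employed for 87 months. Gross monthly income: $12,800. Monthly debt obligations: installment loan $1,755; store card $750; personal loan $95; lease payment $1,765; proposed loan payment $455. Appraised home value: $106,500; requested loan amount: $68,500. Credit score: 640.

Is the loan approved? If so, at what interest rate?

Approved at 6.225%

Credit score 640 ≥ 633 (meets minimum)
Employment 87 ≥ 18 months
Total monthly debts = (1,755 + 750 + 95 + 1,765 + 455) = 4,820. DTI: 4,820 ÷ 12,800 = 37.7%, within the 41% cap
Loan-to-value = 68,500/106,500 = 64.3% — pass (75% max)
All requirements met. Score 640 falls in the 633–660 tier → 6.225%.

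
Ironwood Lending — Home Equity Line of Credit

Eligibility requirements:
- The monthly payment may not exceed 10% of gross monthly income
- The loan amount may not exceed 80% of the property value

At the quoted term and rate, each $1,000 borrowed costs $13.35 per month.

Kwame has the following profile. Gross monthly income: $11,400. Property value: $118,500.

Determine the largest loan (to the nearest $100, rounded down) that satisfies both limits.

Payment cap: 10% × $11,400 = $1,140/month.
At $13.35 per $1,000, that supports 1,140/13.35 × 1,000 ≈ $85,393 → $85,300.
LTV cap: 80% × $118,500 = $94,800 → $94,800.
Binding constraint: payment-to-income.

$85,300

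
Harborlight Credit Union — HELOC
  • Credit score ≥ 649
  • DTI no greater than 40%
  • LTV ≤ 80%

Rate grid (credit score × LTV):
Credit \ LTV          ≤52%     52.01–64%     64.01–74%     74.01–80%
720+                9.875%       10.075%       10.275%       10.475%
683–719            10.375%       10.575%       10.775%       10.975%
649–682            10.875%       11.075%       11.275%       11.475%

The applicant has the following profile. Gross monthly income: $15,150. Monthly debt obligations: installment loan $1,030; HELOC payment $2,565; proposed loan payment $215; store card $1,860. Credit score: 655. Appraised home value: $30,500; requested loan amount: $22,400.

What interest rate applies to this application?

Credit score 655 ≥ 649; Total monthly debts = (1,030 + 2,565 + 215 + 1,860) = 5,670. DTI: 5,670 ÷ 15,150 = 37.4%, within the 40% cap
LTV: 22,400 ÷ 30,500 = 73.4%, within 80% cap
Credit 655 → row 649–682; LTV 73.4% → column 64.01–74%. Grid cell → 11.275%.

11.275%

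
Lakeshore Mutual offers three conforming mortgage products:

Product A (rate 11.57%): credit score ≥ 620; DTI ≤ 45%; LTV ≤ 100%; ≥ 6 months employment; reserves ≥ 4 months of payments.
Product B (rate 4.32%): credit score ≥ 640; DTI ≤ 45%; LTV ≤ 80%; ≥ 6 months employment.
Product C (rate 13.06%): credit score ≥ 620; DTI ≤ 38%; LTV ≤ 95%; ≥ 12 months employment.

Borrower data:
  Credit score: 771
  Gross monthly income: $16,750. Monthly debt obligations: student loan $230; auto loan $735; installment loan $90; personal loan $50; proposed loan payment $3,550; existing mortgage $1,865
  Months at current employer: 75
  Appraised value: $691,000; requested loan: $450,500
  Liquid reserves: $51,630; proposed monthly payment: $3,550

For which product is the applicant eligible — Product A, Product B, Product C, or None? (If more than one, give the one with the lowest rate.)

Product B

Total debts = (230 + 735 + 90 + 50 + 3,550 + 1,865) = 6,520; DTI = 6,520/16,750 = 38.9%.
LTV = 450,500/691,000 = 65.2%.
Reserves = 51,630/3,550 = 14.5 months.
Product A: score 771 ≥ 620; DTI 38.9% ≤ 45%; LTV 65.2% ≤ 100%; employment 75 ≥ 6 mo; reserves 14.5 ≥ 4 mo → qualifies.
Product B: score 771 ≥ 640; DTI 38.9% ≤ 45%; LTV 65.2% ≤ 80%; employment 75 ≥ 6 mo → qualifies.
Product C: score 771 ≥ 620; DTI 38.9% > 38%; LTV 65.2% ≤ 95%; employment 75 ≥ 12 mo → does not qualify.
Qualifying: Product A, Product B. Lowest rate is 4.32% → Product B.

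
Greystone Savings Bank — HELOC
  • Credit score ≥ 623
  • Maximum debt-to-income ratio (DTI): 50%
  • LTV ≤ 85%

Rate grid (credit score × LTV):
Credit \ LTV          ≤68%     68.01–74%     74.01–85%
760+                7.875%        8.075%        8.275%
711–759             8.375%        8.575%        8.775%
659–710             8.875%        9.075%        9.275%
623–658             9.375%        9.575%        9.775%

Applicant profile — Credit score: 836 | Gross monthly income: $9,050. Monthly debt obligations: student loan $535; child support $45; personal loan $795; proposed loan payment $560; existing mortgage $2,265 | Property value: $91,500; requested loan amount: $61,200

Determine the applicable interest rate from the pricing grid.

Credit score 836 ≥ 623; Total monthly debts = (535 + 45 + 795 + 560 + 2,265) = 4,200. DTI = 4,200/9,050 = 46.4% ≤ 50%
Loan-to-value = 61,200/91,500 = 66.9% — pass (85% max)
Credit 836 → row 760+; LTV 66.9% → column ≤68%. Grid cell → 7.875%.

7.875%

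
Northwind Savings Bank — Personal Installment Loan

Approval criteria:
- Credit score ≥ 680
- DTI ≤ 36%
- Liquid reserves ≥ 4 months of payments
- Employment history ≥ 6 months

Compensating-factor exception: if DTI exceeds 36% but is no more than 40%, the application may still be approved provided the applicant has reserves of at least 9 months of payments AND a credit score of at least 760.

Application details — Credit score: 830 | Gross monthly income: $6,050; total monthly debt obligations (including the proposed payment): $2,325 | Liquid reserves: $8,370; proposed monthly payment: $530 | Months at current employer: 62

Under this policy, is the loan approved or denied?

Credit score 830 ≥ 680 (meets base)
DTI = 2,325/6,050 = 38.4% > 36% — standard DTI limit exceeded.
Reserves = 8,370/530 = 15.8 months ≥ 4
Employment 62 ≥ 6 months
38.4% falls in the override range (36%–40%), so the compensating-factor test applies.
Override check — reserves: 15.8 mo (ok); score: 830 (ok).
Both override conditions satisfied; DTI exception granted.

Approved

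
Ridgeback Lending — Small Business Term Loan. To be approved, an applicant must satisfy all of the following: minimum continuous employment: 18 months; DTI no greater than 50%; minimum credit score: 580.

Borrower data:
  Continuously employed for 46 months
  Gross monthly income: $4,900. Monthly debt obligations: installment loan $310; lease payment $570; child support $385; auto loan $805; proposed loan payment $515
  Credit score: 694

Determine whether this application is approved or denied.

Denied

Employment 46 ≥ 18 months
Total monthly debts = (310 + 570 + 385 + 805 + 515) = 2,585. DTI = 2,585/4,900 = 52.8% > 50%
Credit score 694 ≥ 580 (meets)
Fails on DTI.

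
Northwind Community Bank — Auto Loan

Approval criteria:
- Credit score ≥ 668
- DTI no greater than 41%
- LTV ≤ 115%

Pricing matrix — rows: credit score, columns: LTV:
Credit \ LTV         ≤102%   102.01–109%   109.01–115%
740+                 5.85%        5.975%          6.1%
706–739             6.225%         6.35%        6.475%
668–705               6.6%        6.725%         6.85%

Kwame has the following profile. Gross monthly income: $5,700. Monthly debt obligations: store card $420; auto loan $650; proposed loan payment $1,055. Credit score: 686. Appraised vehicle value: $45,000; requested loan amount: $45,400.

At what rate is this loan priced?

6.6%

Credit score 686 ≥ 668; Total monthly debts = (420 + 650 + 1,055) = 2,125. Debt-to-income = 2,125/5,700 = 37.3% — meets 41% limit
Loan-to-value = 45,400/45,000 = 100.9% — pass (115% max)
Score 686 is in the 668–705 band; LTV 100.9% is in the ≤102% band → 6.6%.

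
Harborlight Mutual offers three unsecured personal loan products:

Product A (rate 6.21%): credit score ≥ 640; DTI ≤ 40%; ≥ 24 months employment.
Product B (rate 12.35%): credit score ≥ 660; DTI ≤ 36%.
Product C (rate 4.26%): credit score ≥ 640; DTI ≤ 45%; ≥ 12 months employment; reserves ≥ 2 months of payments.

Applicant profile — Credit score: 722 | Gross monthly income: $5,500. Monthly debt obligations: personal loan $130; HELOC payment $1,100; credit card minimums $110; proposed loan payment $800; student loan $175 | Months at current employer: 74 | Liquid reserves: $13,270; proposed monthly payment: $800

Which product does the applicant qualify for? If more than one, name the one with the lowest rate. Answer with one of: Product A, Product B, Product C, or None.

Total debts = (130 + 1,100 + 110 + 800 + 175) = 2,315; DTI = 2,315/5,500 = 42.1%.
Reserves = 13,270/800 = 16.6 months.
Product A: score 722 ≥ 640; DTI 42.1% > 40%; employment 74 ≥ 24 mo → does not qualify.
Product B: score 722 ≥ 660; DTI 42.1% > 36% → does not qualify.
Product C: score 722 ≥ 640; DTI 42.1% ≤ 45%; employment 74 ≥ 12 mo; reserves 16.6 ≥ 2 mo → qualifies.

Product C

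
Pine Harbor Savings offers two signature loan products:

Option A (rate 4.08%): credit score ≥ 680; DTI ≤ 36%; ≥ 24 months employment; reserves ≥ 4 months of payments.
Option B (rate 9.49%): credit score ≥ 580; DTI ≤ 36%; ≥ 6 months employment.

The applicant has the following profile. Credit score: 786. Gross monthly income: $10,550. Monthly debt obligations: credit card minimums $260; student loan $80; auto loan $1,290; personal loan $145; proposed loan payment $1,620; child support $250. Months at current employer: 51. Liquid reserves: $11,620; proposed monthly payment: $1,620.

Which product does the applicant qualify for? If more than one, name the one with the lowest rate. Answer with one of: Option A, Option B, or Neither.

Total debts = (260 + 80 + 1,290 + 145 + 1,620 + 250) = 3,645; DTI = 3,645/10,550 = 34.5%.
Reserves = 11,620/1,620 = 7.2 months.
Option A: score 786 ≥ 680; DTI 34.5% ≤ 36%; employment 51 ≥ 24 mo; reserves 7.2 ≥ 4 mo → qualifies.
Option B: score 786 ≥ 580; DTI 34.5% ≤ 36%; employment 51 ≥ 6 mo → qualifies.
Qualifying: Option A, Option B. Lowest rate is 4.08% → Option A.

Option A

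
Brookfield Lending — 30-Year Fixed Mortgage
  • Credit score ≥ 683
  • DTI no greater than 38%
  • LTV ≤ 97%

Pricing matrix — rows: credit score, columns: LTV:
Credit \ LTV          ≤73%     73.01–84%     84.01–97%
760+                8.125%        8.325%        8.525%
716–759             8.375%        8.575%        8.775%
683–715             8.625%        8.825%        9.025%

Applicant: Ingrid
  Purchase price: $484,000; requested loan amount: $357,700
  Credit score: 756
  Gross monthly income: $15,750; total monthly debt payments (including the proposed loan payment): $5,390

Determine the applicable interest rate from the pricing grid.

8.575%

Credit score 756 ≥ 683; DTI: 5,390 ÷ 15,750 = 34.2%, within the 38% cap
LTV: 357,700 ÷ 484,000 = 73.9%, within 97% cap
Row: 756 falls in 716–759. Column: 73.9% falls in 73.01–84%. Rate = 8.575%.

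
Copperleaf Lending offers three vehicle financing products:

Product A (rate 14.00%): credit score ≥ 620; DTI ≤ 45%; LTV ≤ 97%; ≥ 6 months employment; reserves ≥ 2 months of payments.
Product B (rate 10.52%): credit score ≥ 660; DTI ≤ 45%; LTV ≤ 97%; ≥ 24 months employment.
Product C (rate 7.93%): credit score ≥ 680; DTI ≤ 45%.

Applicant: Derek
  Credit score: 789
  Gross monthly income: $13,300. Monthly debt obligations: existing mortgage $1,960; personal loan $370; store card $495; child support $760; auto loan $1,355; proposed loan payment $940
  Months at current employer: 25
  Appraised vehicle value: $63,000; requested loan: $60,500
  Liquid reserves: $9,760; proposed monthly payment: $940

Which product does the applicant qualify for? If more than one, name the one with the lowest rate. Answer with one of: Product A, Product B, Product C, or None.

Product C

Total debts = (1,960 + 370 + 495 + 760 + 1,355 + 940) = 5,880; DTI = 5,880/13,300 = 44.2%.
LTV = 60,500/63,000 = 96%.
Reserves = 9,760/940 = 10.4 months.
Product A: score 789 ≥ 620; DTI 44.2% ≤ 45%; LTV 96% ≤ 97%; employment 25 ≥ 6 mo; reserves 10.4 ≥ 2 mo → qualifies.
Product B: score 789 ≥ 660; DTI 44.2% ≤ 45%; LTV 96% ≤ 97%; employment 25 ≥ 24 mo → qualifies.
Product C: score 789 ≥ 680; DTI 44.2% ≤ 45% → qualifies.
Qualifying: Product A, Product B, Product C. Lowest rate is 7.93% → Product C.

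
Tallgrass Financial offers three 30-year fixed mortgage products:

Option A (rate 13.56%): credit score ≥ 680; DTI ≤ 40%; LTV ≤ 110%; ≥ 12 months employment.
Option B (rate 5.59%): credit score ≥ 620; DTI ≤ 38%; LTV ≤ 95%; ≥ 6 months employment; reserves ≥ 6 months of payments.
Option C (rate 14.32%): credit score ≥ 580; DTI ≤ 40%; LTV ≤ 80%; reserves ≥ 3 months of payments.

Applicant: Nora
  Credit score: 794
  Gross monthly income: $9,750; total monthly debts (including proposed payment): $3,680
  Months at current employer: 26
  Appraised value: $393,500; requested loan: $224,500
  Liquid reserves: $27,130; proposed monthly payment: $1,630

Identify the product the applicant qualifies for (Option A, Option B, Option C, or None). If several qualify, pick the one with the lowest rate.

Option B

DTI = 3,680/9,750 = 37.7%.
LTV = 224,500/393,500 = 57.1%.
Reserves = 27,130/1,630 = 16.6 months.
Option A: score 794 ≥ 680; DTI 37.7% ≤ 40%; LTV 57.1% ≤ 110%; employment 26 ≥ 12 mo → qualifies.
Option B: score 794 ≥ 620; DTI 37.7% ≤ 38%; LTV 57.1% ≤ 95%; employment 26 ≥ 6 mo; reserves 16.6 ≥ 6 mo → qualifies.
Option C: score 794 ≥ 580; DTI 37.7% ≤ 40%; LTV 57.1% ≤ 80%; reserves 16.6 ≥ 3 mo → qualifies.
Qualifying: Option A, Option B, Option C. Lowest rate is 5.59% → Option B.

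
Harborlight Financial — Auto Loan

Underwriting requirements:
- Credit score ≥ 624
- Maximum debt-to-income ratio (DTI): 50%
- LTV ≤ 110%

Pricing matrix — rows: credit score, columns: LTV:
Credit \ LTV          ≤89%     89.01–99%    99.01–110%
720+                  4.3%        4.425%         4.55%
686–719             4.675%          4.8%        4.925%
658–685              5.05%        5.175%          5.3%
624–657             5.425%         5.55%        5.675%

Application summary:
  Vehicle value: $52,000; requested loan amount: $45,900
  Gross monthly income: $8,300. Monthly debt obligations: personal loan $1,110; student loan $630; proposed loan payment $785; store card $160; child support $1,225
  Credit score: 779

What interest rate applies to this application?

4.3%

Credit score 779 ≥ 624; Total monthly debts = (1,110 + 630 + 785 + 160 + 1,225) = 3,910. DTI: 3,910 ÷ 8,300 = 47.1%, within the 50% cap
Loan-to-value = 45,900/52,000 = 88.3% — pass (110% max)
Row: 779 falls in 720+. Column: 88.3% falls in ≤89%. Rate = 4.3%.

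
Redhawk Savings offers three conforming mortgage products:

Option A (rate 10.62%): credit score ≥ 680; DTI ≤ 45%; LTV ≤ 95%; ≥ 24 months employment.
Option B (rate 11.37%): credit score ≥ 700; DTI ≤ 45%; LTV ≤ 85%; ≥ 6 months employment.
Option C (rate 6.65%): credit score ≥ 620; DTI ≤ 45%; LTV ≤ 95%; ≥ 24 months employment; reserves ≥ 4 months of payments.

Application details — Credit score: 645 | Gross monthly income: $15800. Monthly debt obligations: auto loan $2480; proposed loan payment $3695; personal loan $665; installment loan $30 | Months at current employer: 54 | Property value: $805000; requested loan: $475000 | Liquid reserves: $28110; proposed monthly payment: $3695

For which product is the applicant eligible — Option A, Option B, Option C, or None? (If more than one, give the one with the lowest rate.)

Total debts = (2,480 + 3,695 + 665 + 30) = 6,870; DTI = 6,870/15,800 = 43.5%.
LTV = 475,000/805,000 = 59%.
Reserves = 28,110/3,695 = 7.6 months.
Option A: score 645 < 680; DTI 43.5% ≤ 45%; LTV 59% ≤ 95%; employment 54 ≥ 24 mo → does not qualify.
Option B: score 645 < 700; DTI 43.5% ≤ 45%; LTV 59% ≤ 85%; employment 54 ≥ 6 mo → does not qualify.
Option C: score 645 ≥ 620; DTI 43.5% ≤ 45%; LTV 59% ≤ 95%; employment 54 ≥ 24 mo; reserves 7.6 ≥ 4 mo → qualifies.

Option C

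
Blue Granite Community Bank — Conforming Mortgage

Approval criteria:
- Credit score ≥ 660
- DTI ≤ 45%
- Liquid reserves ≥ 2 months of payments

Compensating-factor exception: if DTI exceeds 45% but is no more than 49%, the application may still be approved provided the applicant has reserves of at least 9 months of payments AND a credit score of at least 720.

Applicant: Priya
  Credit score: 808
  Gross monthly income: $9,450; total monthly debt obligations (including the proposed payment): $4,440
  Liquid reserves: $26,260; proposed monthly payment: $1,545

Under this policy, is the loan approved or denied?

Approved

Credit score 808 ≥ 660 (meets base)
DTI = 4,440/9,450 = 47% > 45% — standard DTI limit exceeded.
Reserves = 26,260/1,545 = 17.0 months ≥ 2
47% falls in the override range (45%–49%), so the compensating-factor test applies.
Reserves 17.0 ≥ 9 months; credit score 808 ≥ 720.
Both compensating conditions met → exception applies.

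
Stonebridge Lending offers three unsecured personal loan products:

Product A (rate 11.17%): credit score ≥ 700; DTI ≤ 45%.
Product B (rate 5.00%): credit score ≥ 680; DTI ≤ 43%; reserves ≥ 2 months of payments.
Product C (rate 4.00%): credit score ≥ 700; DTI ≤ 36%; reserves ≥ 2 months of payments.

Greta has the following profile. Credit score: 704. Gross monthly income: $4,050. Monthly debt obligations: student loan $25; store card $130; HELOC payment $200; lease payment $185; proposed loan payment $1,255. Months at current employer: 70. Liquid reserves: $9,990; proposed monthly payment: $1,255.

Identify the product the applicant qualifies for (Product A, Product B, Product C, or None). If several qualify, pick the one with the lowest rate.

Total debts = (25 + 130 + 200 + 185 + 1,255) = 1,795; DTI = 1,795/4,050 = 44.3%.
Reserves = 9,990/1,255 = 8.0 months.
Product A: score 704 ≥ 700; DTI 44.3% ≤ 45% → qualifies.
Product B: score 704 ≥ 680; DTI 44.3% > 43%; reserves 8.0 ≥ 2 mo → does not qualify.
Product C: score 704 ≥ 700; DTI 44.3% > 36%; reserves 8.0 ≥ 2 mo → does not qualify.

Product A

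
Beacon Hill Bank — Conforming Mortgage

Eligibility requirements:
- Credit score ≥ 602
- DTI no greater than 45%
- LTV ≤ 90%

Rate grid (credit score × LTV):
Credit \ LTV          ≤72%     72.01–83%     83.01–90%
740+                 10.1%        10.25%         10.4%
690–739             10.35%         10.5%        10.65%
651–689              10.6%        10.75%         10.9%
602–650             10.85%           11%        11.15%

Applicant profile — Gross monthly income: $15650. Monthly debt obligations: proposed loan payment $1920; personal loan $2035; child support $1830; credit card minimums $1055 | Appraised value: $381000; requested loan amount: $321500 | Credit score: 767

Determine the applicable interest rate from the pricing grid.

10.4%

Credit score 767 ≥ 602; Total monthly debts = (1,920 + 2,035 + 1,830 + 1,055) = 6,840. DTI = 6,840/15,650 = 43.7% ≤ 45%
Loan-to-value = 321,500/381,000 = 84.4% — pass (90% max)
Row: 767 falls in 740+. Column: 84.4% falls in 83.01–90%. Rate = 10.4%.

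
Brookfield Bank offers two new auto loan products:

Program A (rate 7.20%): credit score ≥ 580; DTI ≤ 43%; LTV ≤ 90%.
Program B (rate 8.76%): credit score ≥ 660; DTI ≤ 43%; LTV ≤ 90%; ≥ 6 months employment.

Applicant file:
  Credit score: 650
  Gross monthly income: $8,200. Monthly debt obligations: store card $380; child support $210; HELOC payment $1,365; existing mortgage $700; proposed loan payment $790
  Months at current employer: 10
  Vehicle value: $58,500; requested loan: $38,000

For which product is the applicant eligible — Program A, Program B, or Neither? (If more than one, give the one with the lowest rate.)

Program A

Total debts = (380 + 210 + 1,365 + 700 + 790) = 3,445; DTI = 3,445/8,200 = 42%.
LTV = 38,000/58,500 = 65%.
Program A: score 650 ≥ 580; DTI 42% ≤ 43%; LTV 65% ≤ 90% → qualifies.
Program B: score 650 < 660; DTI 42% ≤ 43%; LTV 65% ≤ 90%; employment 10 ≥ 6 mo → does not qualify.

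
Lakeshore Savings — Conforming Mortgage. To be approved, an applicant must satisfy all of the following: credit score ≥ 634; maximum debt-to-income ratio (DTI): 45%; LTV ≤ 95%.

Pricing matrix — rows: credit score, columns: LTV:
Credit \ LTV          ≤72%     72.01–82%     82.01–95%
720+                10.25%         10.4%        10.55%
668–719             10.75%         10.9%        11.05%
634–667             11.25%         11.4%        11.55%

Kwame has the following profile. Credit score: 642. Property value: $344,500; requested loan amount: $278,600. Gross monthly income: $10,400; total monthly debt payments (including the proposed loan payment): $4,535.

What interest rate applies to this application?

11.4%

Credit score 642 ≥ 634; DTI = 4,535/10,400 = 43.6% ≤ 45%
LTV = 278,600/344,500 = 80.9% ≤ 95%
Credit 642 → row 634–667; LTV 80.9% → column 72.01–82%. Grid cell → 11.4%.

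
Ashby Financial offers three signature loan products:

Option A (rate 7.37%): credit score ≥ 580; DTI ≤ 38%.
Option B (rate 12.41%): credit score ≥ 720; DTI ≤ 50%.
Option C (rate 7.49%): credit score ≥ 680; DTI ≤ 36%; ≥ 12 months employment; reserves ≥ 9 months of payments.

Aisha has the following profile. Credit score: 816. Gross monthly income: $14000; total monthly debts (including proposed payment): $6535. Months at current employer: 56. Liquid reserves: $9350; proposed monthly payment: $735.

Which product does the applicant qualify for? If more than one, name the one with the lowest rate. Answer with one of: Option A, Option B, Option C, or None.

Option B

DTI = 6,535/14,000 = 46.7%.
Reserves = 9,350/735 = 12.7 months.
Option A: score 816 ≥ 580; DTI 46.7% > 38% → does not qualify.
Option B: score 816 ≥ 720; DTI 46.7% ≤ 50% → qualifies.
Option C: score 816 ≥ 680; DTI 46.7% > 36%; employment 56 ≥ 12 mo; reserves 12.7 ≥ 9 mo → does not qualify.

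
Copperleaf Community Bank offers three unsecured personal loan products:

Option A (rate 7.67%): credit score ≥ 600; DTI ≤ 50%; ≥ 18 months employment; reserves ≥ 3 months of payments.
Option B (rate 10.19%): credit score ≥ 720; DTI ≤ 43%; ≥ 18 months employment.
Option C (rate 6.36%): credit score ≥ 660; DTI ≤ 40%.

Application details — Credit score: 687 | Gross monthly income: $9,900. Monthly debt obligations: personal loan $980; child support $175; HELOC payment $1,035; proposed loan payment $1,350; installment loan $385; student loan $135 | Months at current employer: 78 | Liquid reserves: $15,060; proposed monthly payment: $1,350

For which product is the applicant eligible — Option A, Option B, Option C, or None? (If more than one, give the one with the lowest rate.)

Total debts = (980 + 175 + 1,035 + 1,350 + 385 + 135) = 4,060; DTI = 4,060/9,900 = 41%.
Reserves = 15,060/1,350 = 11.2 months.
Option A: score 687 ≥ 600; DTI 41% ≤ 50%; employment 78 ≥ 18 mo; reserves 11.2 ≥ 3 mo → qualifies.
Option B: score 687 < 720; DTI 41% ≤ 43%; employment 78 ≥ 18 mo → does not qualify.
Option C: score 687 ≥ 660; DTI 41% > 40% → does not qualify.

Option A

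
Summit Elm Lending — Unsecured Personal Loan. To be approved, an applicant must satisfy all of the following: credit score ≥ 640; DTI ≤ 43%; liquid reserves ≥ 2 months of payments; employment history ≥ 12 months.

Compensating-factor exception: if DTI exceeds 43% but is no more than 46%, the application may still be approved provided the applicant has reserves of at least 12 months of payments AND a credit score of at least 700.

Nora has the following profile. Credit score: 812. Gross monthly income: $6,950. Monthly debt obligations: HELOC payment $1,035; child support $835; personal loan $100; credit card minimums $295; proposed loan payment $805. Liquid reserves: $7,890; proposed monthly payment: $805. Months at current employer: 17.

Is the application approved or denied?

Credit score 812 ≥ 640 (meets base)
Total debts = (1,035 + 835 + 100 + 295 + 805) = 3,070. DTI = 3,070/6,950 = 44.2% > 43% — standard DTI limit exceeded.
Reserves = 7,890/805 = 9.8 months ≥ 2
Employment 17 ≥ 12 months
DTI 44.2% is within the 43%–46% exception band; checking compensating factors.
Reserves 9.8 < 12 months; credit score 812 ≥ 700.
Override conditions not both satisfied; exception does not apply.

Denied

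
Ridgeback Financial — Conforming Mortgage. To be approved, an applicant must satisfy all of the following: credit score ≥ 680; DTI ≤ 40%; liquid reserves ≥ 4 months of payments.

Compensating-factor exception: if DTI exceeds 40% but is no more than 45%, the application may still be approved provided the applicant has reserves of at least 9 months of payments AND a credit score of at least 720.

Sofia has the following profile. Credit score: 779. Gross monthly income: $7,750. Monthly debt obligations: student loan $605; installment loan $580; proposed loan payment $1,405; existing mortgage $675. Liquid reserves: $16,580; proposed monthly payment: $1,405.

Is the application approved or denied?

Approved

Credit score 779 ≥ 680 (meets base)
Total debts = (605 + 580 + 1,405 + 675) = 3,265. DTI: 3,265 ÷ 7,750 = 42.1%, over the 40% base limit.
Reserves: 16,580 ÷ 1,405 = 11.8 months (meets 4-month minimum)
42.1% falls in the override range (40%–45%), so the compensating-factor test applies.
Override check — reserves: 11.8 mo (ok); score: 779 (ok).
Both override conditions satisfied; DTI exception granted.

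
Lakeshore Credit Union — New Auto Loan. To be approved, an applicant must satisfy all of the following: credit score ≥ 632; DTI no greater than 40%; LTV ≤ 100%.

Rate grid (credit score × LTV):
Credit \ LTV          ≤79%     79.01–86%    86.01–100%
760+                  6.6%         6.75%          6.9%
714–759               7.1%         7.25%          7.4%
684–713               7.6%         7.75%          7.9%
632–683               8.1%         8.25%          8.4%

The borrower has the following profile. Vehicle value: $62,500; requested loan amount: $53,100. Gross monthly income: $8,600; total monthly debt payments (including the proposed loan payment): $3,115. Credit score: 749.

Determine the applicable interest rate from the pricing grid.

Credit score 749 ≥ 632; DTI = 3,115/8,600 = 36.2% ≤ 40%
LTV: 53,100 ÷ 62,500 = 85%, within 100% cap
Row: 749 falls in 714–759. Column: 85% falls in 79.01–86%. Rate = 7.25%.

7.25%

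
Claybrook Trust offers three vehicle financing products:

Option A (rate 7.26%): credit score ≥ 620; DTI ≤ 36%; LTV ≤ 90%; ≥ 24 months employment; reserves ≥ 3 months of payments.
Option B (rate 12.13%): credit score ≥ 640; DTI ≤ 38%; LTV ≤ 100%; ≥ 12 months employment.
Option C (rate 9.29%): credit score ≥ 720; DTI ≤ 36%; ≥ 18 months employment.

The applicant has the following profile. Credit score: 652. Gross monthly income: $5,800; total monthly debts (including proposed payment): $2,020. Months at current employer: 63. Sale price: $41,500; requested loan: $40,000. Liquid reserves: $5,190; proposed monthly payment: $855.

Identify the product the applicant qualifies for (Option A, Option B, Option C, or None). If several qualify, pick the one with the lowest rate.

DTI = 2,020/5,800 = 34.8%.
LTV = 40,000/41,500 = 96.4%.
Reserves = 5,190/855 = 6.1 months.
Option A: score 652 ≥ 620; DTI 34.8% ≤ 36%; LTV 96.4% > 90%; employment 63 ≥ 24 mo; reserves 6.1 ≥ 3 mo → does not qualify.
Option B: score 652 ≥ 640; DTI 34.8% ≤ 38%; LTV 96.4% ≤ 100%; employment 63 ≥ 12 mo → qualifies.
Option C: score 652 < 720; DTI 34.8% ≤ 36%; employment 63 ≥ 18 mo → does not qualify.

Option B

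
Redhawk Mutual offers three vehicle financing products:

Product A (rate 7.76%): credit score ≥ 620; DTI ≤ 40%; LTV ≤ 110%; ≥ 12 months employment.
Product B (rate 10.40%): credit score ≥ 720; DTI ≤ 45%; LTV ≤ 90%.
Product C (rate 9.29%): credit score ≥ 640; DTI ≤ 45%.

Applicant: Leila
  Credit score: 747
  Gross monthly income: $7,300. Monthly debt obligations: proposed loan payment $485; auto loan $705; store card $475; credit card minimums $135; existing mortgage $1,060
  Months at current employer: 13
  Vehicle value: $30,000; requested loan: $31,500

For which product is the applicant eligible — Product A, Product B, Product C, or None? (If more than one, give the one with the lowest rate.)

Total debts = (485 + 705 + 475 + 135 + 1,060) = 2,860; DTI = 2,860/7,300 = 39.2%.
LTV = 31,500/30,000 = 105%.
Product A: score 747 ≥ 620; DTI 39.2% ≤ 40%; LTV 105% ≤ 110%; employment 13 ≥ 12 mo → qualifies.
Product B: score 747 ≥ 720; DTI 39.2% ≤ 45%; LTV 105% > 90% → does not qualify.
Product C: score 747 ≥ 640; DTI 39.2% ≤ 45% → qualifies.
Qualifying: Product A, Product C. Lowest rate is 7.76% → Product A.

Product A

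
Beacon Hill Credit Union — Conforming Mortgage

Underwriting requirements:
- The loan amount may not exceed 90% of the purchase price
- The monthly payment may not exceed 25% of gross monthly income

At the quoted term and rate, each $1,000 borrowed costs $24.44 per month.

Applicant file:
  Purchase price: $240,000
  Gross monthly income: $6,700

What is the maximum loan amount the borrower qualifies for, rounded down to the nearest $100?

$68,500

Payment cap: 25% × $6,700 = $1,675/month.
At $24.44 per $1,000, that supports 1,675/24.44 × 1,000 ≈ $68,535 → $68,500.
LTV cap: 90% × $240,000 = $216,000 → $216,000.
Binding constraint: payment-to-income.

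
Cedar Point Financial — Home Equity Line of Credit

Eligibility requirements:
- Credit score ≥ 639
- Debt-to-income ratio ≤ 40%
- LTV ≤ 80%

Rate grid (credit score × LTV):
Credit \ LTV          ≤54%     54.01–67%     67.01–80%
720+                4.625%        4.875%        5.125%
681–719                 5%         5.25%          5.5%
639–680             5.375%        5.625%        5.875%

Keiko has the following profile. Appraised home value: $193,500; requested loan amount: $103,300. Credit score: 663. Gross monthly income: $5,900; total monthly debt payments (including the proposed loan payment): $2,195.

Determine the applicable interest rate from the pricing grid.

5.375%

Credit score 663 ≥ 639; DTI = 2,195/5,900 = 37.2% ≤ 40%
LTV = 103,300/193,500 = 53.4% ≤ 80%
Score 663 is in the 639–680 band; LTV 53.4% is in the ≤54% band → 5.375%.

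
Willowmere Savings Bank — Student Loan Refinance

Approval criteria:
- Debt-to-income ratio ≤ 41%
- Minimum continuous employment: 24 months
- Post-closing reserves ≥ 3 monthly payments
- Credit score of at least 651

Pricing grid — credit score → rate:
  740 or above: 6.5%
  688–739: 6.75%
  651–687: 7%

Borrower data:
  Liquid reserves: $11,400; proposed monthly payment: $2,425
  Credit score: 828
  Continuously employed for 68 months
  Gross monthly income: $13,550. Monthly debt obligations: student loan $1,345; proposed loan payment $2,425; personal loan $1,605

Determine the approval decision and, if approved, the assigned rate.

Credit score 828 ≥ 651 (meets minimum)
Total monthly debts = (1,345 + 2,425 + 1,605) = 5,375. DTI: 5,375 ÷ 13,550 = 39.7%, within the 41% cap
Liquid reserves cover 11,400/2,425 = 4.7 months — ≥ 3 required
Employment 68 ≥ 24 months
All requirements met. Score 828 falls in the 740 or above tier → 6.5%.

Approved at 6.5%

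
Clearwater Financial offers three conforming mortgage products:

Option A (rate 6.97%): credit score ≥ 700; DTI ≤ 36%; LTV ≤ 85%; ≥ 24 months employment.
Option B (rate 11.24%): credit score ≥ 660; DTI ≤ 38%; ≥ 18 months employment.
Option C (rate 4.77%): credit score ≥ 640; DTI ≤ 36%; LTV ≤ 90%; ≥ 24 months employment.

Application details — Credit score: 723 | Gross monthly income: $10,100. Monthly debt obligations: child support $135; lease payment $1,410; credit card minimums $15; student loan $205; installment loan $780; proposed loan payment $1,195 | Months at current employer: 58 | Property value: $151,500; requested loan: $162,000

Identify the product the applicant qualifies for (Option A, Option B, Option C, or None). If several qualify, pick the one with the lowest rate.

Total debts = (135 + 1,410 + 15 + 205 + 780 + 1,195) = 3,740; DTI = 3,740/10,100 = 37%.
LTV = 162,000/151,500 = 106.9%.
Option A: score 723 ≥ 700; DTI 37% > 36%; LTV 106.9% > 85%; employment 58 ≥ 24 mo → does not qualify.
Option B: score 723 ≥ 660; DTI 37% ≤ 38%; employment 58 ≥ 18 mo → qualifies.
Option C: score 723 ≥ 640; DTI 37% > 36%; LTV 106.9% > 90%; employment 58 ≥ 24 mo → does not qualify.

Option B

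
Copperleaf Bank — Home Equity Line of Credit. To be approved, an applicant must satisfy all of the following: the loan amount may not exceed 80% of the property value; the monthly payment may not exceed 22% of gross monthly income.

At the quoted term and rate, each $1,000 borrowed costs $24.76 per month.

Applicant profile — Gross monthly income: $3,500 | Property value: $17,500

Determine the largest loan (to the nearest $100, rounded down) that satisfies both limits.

Payment cap: 22% × $3,500 = $770/month.
At $24.76 per $1,000, that supports 770/24.76 × 1,000 ≈ $31,098 → $31,000.
LTV cap: 80% × $17,500 = $14,000 → $14,000.
Binding constraint: loan-to-value.

$14,000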